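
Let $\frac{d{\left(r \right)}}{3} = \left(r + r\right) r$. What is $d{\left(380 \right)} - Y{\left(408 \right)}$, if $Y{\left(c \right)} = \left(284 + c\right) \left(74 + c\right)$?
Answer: $532856$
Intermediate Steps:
$d{\left(r \right)} = 6 r^{2}$ ($d{\left(r \right)} = 3 \left(r + r\right) r = 3 \cdot 2 r r = 3 \cdot 2 r^{2} = 6 r^{2}$)
$Y{\left(c \right)} = \left(74 + c\right) \left(284 + c\right)$
$d{\left(380 \right)} - Y{\left(408 \right)} = 6 \cdot 380^{2} - \left(21016 + 408^{2} + 358 \cdot 408\right) = 6 \cdot 144400 - \left(21016 + 166464 + 146064\right) = 866400 - 333544 = 532856$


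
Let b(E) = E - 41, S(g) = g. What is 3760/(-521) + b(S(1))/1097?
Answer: -4145560/571537 ≈ -7.2534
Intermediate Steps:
b(E) = -41 + E
3760/(-521) + b(S(1))/1097 = 3760/(-521) + (-41 + 1)/1097 = 3760*(-1/521) - 40*1/1097 = -3760/521 - 40/1097 = -4145560/571537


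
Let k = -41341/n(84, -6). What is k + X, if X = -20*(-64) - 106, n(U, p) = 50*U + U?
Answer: 4988075/4284 ≈ 1164.3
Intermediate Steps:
n(U, p) = 51*U
k = -41341/4284 (k = -41341/(51*84) = -41341/4284 ≈ -9.6501)
X = 1174 (X = 1280 - 106 = 1174)
k + X = -41341/4284 + 1174 = 4988075/4284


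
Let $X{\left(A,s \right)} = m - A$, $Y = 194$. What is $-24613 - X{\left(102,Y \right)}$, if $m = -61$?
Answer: $-24450$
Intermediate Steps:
$X{\left(A,s \right)} = -61 - A$
$-24613 - X{\left(102,Y \right)} = -24613 - \left(-61 - 102\right) = -24613 - -163 = -24613 + 163 = -24450$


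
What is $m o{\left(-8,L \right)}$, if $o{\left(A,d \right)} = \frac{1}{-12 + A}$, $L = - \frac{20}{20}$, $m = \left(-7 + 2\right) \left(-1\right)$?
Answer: $- \frac{1}{4} \approx -0.25$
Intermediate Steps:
$m = 5$ ($m = \left(-5\right) \left(-1\right) = 5$)
$L = -1$ ($L = \left(-20\right) \frac{1}{20} = -1$)
$m o{\left(-8,L \right)} = \frac{5}{-12 - 8} = \frac{5}{-20} = 5 \left(- \frac{1}{20}\right) = - \frac{1}{4}$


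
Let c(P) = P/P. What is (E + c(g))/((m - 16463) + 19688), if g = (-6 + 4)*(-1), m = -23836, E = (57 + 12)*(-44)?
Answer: 3035/20611 ≈ 0.14725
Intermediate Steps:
E = -3036 (E = 69*(-44) = -3036)
g = 2 (g = -2*(-1) = 2)
c(P) = 1
(E + c(g))/((m - 16463) + 19688) = (-3036 + 1)/((-23836 - 16463) + 19688) = -3035/(-40299 + 19688) = -3035/(-20611) = -3035*(-1/20611) = 3035/20611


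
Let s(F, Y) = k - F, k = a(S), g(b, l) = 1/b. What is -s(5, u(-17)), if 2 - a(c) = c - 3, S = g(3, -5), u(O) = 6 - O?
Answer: ⅓ ≈ 0.33333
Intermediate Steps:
S = ⅓ (S = 1/3 = ⅓ ≈ 0.33333)
a(c) = 5 - c (a(c) = 2 - (c - 3) = 2 - (-3 + c) = 2 + (3 - c) = 5 - c)
k = 14/3 (k = 5 - 1*⅓ = 5 - ⅓ = 14/3 ≈ 4.6667)
s(F, Y) = 14/3 - F
-s(5, u(-17)) = -(14/3 - 1*5) = -(14/3 - 5) = -1*(-⅓) = ⅓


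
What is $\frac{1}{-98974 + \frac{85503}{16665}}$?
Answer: $- \frac{505}{49979279} \approx -1.0104 \cdot 10^{-5}$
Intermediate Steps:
$\frac{1}{-98974 + \frac{85503}{16665}} = \frac{1}{-98974 + 85503 \cdot \frac{1}{16665}} = \frac{1}{-98974 + \frac{2591}{505}} = \frac{1}{- \frac{49979279}{505}} = - \frac{505}{49979279}$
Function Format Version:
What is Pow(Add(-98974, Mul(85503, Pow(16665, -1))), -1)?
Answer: Rational(-505, 49979279) ≈ -1.0104e-5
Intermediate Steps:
Pow(Add(-98974, Mul(85503, Pow(16665, -1))), -1) = Pow(Add(-98974, Mul(85503, Rational(1, 16665))), -1) = Pow(Add(-98974, Rational(2591, 505)), -1) = Pow(Rational(-49979279, 505), -1) = Rational(-505, 49979279)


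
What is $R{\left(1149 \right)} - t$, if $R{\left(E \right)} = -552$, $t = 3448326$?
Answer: $-3448878$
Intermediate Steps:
$R{\left(1149 \right)} - t = -552 - 3448326 = -3448878$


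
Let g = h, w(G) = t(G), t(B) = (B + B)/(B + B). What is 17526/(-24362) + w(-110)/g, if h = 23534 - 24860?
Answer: -894763/1242462 ≈ -0.72015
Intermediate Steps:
h = -1326
t(B) = 1 (t(B) = (2*B)/((2*B)) = (2*B)*(1/(2*B)) = 1)
w(G) = 1
g = -1326
17526/(-24362) + w(-110)/g = 17526/(-24362) + 1/(-1326) = 17526*(-1/24362) + 1*(-1/1326) = -8763/12181 - 1/1326 = -894763/1242462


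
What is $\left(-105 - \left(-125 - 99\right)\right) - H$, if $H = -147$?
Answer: $266$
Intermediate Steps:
$\left(-105 - \left(-125 - 99\right)\right) - H = \left(-105 - \left(-125 - 99\right)\right) - -147 = \left(-105 - \left(-125 - 99\right)\right) + 147 = \left(-105 - -224\right) + 147 = \left(-105 + 224\right) + 147 = 119 + 147 = 266$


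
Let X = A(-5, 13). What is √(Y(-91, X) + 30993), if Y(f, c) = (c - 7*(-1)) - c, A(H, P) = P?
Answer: 10*√310 ≈ 176.07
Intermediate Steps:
X = 13
Y(f, c) = 7 (Y(f, c) = (c + 7) - c = (7 + c) - c = 7)
√(Y(-91, X) + 30993) = √(7 + 30993) = √31000 = 10*√310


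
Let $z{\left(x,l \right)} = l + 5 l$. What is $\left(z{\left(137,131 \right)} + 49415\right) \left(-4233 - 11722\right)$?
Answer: $-800956955$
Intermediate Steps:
$z{\left(x,l \right)} = 6 l$
$\left(z{\left(137,131 \right)} + 49415\right) \left(-4233 - 11722\right) = \left(6 \cdot 131 + 49415\right) \left(-4233 - 11722\right) = \left(786 + 49415\right) \left(-15955\right) = 50201 \left(-15955\right) = -800956955$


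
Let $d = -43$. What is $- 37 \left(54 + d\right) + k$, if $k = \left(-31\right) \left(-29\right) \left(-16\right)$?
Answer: $-14791$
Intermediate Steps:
$k = -14384$ ($k = 899 \left(-16\right) = -14384$)
$- 37 \left(54 + d\right) + k = - 37 \left(54 - 43\right) - 14384 = \left(-37\right) 11 - 14384 = -407 - 14384 = -14791$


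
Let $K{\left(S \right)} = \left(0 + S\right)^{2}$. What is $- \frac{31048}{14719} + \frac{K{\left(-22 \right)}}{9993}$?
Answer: $- \frac{303138668}{147086967} \approx -2.0609$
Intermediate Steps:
$K{\left(S \right)} = S^{2}$
$- \frac{31048}{14719} + \frac{K{\left(-22 \right)}}{9993} = - \frac{31048}{14719} + \frac{\left(-22\right)^{2}}{9993} = \left(-31048\right) \frac{1}{14719} + 484 \cdot \frac{1}{9993} = - \frac{31048}{14719} + \frac{484}{9993} = - \frac{303138668}{147086967}$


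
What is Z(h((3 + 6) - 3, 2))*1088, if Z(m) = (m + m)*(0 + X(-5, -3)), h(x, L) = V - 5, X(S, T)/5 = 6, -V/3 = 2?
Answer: -718080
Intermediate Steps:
V = -6 (V = -3*2 = -6)
X(S, T) = 30 (X(S, T) = 5*6 = 30)
h(x, L) = -11 (h(x, L) = -6 - 5 = -11)
Z(m) = 60*m (Z(m) = (m + m)*(0 + 30) = (2*m)*30 = 60*m)
Z(h((3 + 6) - 3, 2))*1088 = (60*(-11))*1088 = -660*1088 = -718080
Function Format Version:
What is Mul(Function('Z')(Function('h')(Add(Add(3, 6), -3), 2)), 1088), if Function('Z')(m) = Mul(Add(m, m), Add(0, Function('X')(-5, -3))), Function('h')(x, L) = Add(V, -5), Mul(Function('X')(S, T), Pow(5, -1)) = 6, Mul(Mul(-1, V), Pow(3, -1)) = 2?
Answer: -718080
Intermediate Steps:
V = -6 (V = Mul(-3, 2) = -6)
Function('X')(S, T) = 30 (Function('X')(S, T) = Mul(5, 6) = 30)
Function('h')(x, L) = -11 (Function('h')(x, L) = Add(-6, -5) = -11)
Function('Z')(m) = Mul(60, m) (Function('Z')(m) = Mul(Add(m, m), Add(0, 30)) = Mul(Mul(2, m), 30) = Mul(60, m))
Mul(Function('Z')(Function('h')(Add(Add(3, 6), -3), 2)), 1088) = Mul(Mul(60, -11), 1088) = Mul(-660, 1088) = -718080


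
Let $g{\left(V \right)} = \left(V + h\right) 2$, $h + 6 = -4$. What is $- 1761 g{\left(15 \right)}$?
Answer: $-17610$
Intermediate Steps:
$h = -10$ ($h = -6 - 4 = -10$)
$g{\left(V \right)} = -20 + 2 V$ ($g{\left(V \right)} = \left(V - 10\right) 2 = \left(-10 + V\right) 2 = -20 + 2 V$)
$- 1761 g{\left(15 \right)} = - 1761 \left(-20 + 2 \cdot 15\right) = - 1761 \left(-20 + 30\right) = \left(-1761\right) 10 = -17610$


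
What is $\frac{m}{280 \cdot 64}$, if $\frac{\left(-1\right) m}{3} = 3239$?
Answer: $- \frac{9717}{17920} \approx -0.54224$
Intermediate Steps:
$m = -9717$ ($m = \left(-3\right) 3239 = -9717$)
$\frac{m}{280 \cdot 64} = - \frac{9717}{280 \cdot 64} = - \frac{9717}{17920}$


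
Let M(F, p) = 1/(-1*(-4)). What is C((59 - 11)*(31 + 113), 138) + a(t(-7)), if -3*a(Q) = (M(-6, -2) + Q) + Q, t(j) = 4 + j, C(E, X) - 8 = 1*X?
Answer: 1775/12 ≈ 147.92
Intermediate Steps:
C(E, X) = 8 + X (C(E, X) = 8 + 1*X = 8 + X)
M(F, p) = ¼ (M(F, p) = 1/4 = ¼)
a(Q) = -1/12 - 2*Q/3 (a(Q) = -((¼ + Q) + Q)/3 = -(¼ + 2*Q)/3 = -1/12 - 2*Q/3)
C((59 - 11)*(31 + 113), 138) + a(t(-7)) = (8 + 138) + (-1/12 - 2*(4 - 7)/3) = 146 + (-1/12 - ⅔*(-3)) = 146 + (-1/12 + 2) = 146 + 23/12 = 1775/12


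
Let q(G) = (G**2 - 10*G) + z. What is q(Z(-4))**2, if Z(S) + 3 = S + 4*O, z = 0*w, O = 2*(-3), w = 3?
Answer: 1615441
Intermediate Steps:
O = -6
z = 0 (z = 0*3 = 0)
Z(S) = -27 + S (Z(S) = -3 + (S + 4*(-6)) = -3 + (S - 24) = -3 + (-24 + S) = -27 + S)
q(G) = G**2 - 10*G (q(G) = (G**2 - 10*G) + 0 = G**2 - 10*G)
q(Z(-4))**2 = ((-27 - 4)*(-10 + (-27 - 4)))**2 = (-31*(-10 - 31))**2 = (-31*(-41))**2 = 1271**2 = 1615441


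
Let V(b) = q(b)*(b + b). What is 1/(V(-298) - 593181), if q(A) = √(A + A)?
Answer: I/(-593181*I + 1192*√149) ≈ -1.6848e-6 + 4.1327e-8*I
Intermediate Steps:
q(A) = √2*√A (q(A) = √(2*A) = √2*√A)
V(b) = 2*√2*b^(3/2) (V(b) = (√2*√b)*(b + b) = (√2*√b)*(2*b) = 2*√2*b^(3/2))
1/(V(-298) - 593181) = 1/(2*√2*(-298)^(3/2) - 593181) = 1/(2*√2*(-298*I*√298) - 593181) = 1/(-1192*I*√149 - 593181) = 1/(-593181 - 1192*I*√149)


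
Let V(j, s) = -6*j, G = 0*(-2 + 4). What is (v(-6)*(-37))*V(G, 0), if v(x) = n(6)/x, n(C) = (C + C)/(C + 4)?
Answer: 0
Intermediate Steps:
n(C) = 2*C/(4 + C) (n(C) = (2*C)/(4 + C) = 2*C/(4 + C))
G = 0 (G = 0*2 = 0)
v(x) = 6/(5*x) (v(x) = (2*6/(4 + 6))/x = (2*6/10)/x = (2*6*(⅒))/x = 6/(5*x))
(v(-6)*(-37))*V(G, 0) = (((6/5)/(-6))*(-37))*(-6*0) = (((6/5)*(-⅙))*(-37))*0 = -⅕*(-37)*0 = (37/5)*0 = 0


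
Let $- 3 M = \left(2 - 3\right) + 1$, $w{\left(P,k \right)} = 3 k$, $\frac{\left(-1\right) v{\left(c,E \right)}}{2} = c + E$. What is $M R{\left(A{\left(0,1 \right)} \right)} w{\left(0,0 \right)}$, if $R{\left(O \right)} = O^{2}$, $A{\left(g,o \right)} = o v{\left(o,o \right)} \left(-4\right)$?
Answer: $0$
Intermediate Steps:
$v{\left(c,E \right)} = - 2 E - 2 c$ ($v{\left(c,E \right)} = - 2 \left(c + E\right) = - 2 \left(E + c\right) = - 2 E - 2 c$)
$A{\left(g,o \right)} = 16 o^{2}$ ($A{\left(g,o \right)} = o \left(- 2 o - 2 o\right) \left(-4\right) = o \left(- 4 o\right) \left(-4\right) = - 4 o^{2} \left(-4\right) = 16 o^{2}$)
$M = 0$ ($M = - \frac{\left(2 - 3\right) + 1}{3} = - \frac{-1 + 1}{3} = \left(- \frac{1}{3}\right) 0 = 0$)
$M R{\left(A{\left(0,1 \right)} \right)} w{\left(0,0 \right)} = 0 \left(16 \cdot 1^{2}\right)^{2} \cdot 3 \cdot 0 = 0 \left(16 \cdot 1\right)^{2} \cdot 0 = 0 \cdot 16^{2} \cdot 0 = 0 \cdot 256 \cdot 0 = 0 \cdot 0 = 0$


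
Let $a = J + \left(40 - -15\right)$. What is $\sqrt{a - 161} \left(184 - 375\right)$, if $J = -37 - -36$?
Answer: $- 191 i \sqrt{107} \approx - 1975.7 i$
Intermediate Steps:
$J = -1$ ($J = -37 + 36 = -1$)
$a = 54$ ($a = -1 + \left(40 - -15\right) = -1 + \left(40 + 15\right) = -1 + 55 = 54$)
$\sqrt{a - 161} \left(184 - 375\right) = \sqrt{54 - 161} \left(184 - 375\right) = \sqrt{-107} \left(-191\right) = i \sqrt{107} \left(-191\right) = - 191 i \sqrt{107}$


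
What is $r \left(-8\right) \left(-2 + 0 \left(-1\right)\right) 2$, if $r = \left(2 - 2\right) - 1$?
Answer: $-32$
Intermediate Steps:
$r = -1$ ($r = 0 - 1 = -1$)
$r \left(-8\right) \left(-2 + 0 \left(-1\right)\right) 2 = \left(-1\right) \left(-8\right) \left(-2 + 0 \left(-1\right)\right) 2 = 8 \left(-2 + 0\right) 2 = 8 \left(-2\right) 2 = \left(-16\right) 2 = -32$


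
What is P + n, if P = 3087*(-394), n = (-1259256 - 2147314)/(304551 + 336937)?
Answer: -390115574117/320744 ≈ -1.2163e+6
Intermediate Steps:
n = -1703285/320744 (n = -3406570/641488 = -3406570*1/641488 = -1703285/320744 ≈ -5.3104)
P = -1216278
P + n = -1216278 - 1703285/320744 = -390115574117/320744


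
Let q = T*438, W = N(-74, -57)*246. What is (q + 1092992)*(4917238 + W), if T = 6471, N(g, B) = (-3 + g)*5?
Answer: 18939465989120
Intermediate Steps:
N(g, B) = -15 + 5*g
W = -94710 (W = (-15 + 5*(-74))*246 = (-15 - 370)*246 = -385*246 = -94710)
q = 2834298 (q = 6471*438 = 2834298)
(q + 1092992)*(4917238 + W) = (2834298 + 1092992)*(4917238 - 94710) = 3927290*4822528 = 18939465989120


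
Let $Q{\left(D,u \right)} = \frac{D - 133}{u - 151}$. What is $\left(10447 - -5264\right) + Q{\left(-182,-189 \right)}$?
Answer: $\frac{1068411}{68} \approx 15712.0$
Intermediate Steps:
$Q{\left(D,u \right)} = \frac{-133 + D}{-151 + u}$
$\left(10447 - -5264\right) + Q{\left(-182,-189 \right)} = \left(10447 - -5264\right) + \frac{-133 - 182}{-151 - 189} = \left(10447 + 5264\right) + \frac{1}{-340} \left(-315\right) = 15711 - - \frac{63}{68} = 15711 + \frac{63}{68} = \frac{1068411}{68}$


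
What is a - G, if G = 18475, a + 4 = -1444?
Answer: -19923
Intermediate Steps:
a = -1448 (a = -4 - 1444 = -1448)
a - G = -1448 - 1*18475 = -1448 - 18475 = -19923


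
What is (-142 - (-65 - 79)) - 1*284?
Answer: -282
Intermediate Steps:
(-142 - (-65 - 79)) - 1*284 = (-142 - 1*(-144)) - 284 = (-142 + 144) - 284 = 2 - 284 = -282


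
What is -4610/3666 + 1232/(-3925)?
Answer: -11305381/7194525 ≈ -1.5714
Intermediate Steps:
-4610/3666 + 1232/(-3925) = -4610*1/3666 + 1232*(-1/3925) = -2305/1833 - 1232/3925 = -11305381/7194525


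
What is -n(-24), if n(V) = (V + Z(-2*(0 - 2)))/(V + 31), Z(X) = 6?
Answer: 18/7 ≈ 2.5714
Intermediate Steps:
n(V) = (6 + V)/(31 + V) (n(V) = (V + 6)/(V + 31) = (6 + V)/(31 + V))
-n(-24) = -(6 - 24)/(31 - 24) = -(-18)/7 = -1*(-18/7) = 18/7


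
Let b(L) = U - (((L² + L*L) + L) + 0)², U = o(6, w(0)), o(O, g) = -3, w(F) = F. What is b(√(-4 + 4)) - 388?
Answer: -391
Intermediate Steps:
U = -3
b(L) = -3 - (L + 2*L²)² (b(L) = -3 - (((L² + L*L) + L) + 0)² = -3 - (((L² + L²) + L) + 0)² = -3 - ((2*L² + L) + 0)² = -3 - ((L + 2*L²) + 0)² = -3 - (L + 2*L²)²)
b(√(-4 + 4)) - 388 = (-3 - (√(-4 + 4))²*(1 + 2*√(-4 + 4))²) - 388 = (-3 - (√0)²*(1 + 2*√0)²) - 388 = (-3 - 1*0²*(1 + 2*0)²) - 388 = (-3 - 1*0*(1 + 0)²) - 388 = (-3 - 1*0*1²) - 388 = (-3 - 1*0*1) - 388 = (-3 + 0) - 388 = -3 - 388 = -391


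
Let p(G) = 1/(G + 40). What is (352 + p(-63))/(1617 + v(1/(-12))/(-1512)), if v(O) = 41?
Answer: 12239640/56231849 ≈ 0.21766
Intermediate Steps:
p(G) = 1/(40 + G)
(352 + p(-63))/(1617 + v(1/(-12))/(-1512)) = (352 + 1/(40 - 63))/(1617 + 41/(-1512)) = (352 + 1/(-23))/(1617 + 41*(-1/1512)) = (352 - 1/23)/(1617 - 41/1512) = 8095/(23*(2444863/1512)) = (8095/23)*(1512/2444863) = 12239640/56231849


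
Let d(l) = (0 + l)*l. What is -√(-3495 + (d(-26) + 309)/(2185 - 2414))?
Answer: -2*I*√45876715/229 ≈ -59.155*I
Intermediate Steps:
d(l) = l² (d(l) = l*l = l²)
-√(-3495 + (d(-26) + 309)/(2185 - 2414)) = -√(-3495 + ((-26)² + 309)/(2185 - 2414)) = -√(-3495 + (676 + 309)/(-229)) = -√(-3495 + 985*(-1/229)) = -√(-3495 - 985/229) = -√(-801340/229) = -2*I*√45876715/229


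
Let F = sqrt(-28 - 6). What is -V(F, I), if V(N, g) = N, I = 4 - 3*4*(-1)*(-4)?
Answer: -I*sqrt(34) ≈ -5.8309*I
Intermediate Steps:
F = I*sqrt(34) (F = sqrt(-34) = I*sqrt(34) ≈ 5.8309*I)
I = -44 (I = 4 - (-12)*(-4) = 4 - 3*16 = 4 - 48 = -44)
-V(F, I) = -I*sqrt(34)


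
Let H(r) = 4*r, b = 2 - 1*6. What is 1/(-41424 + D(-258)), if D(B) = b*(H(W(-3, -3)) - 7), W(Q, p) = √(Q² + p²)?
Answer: -10349/428406052 + 3*√2/107101513 ≈ -2.4117e-5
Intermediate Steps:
b = -4 (b = 2 - 6 = -4)
D(B) = 28 - 48*√2 (D(B) = -4*(4*√((-3)² + (-3)²) - 7) = -4*(4*√(9 + 9) - 7) = -4*(4*√18 - 7) = -4*(4*(3*√2) - 7) = -4*(12*√2 - 7) = -4*(-7 + 12*√2) = 28 - 48*√2)
1/(-41424 + D(-258)) = 1/(-41424 + (28 - 48*√2)) = 1/(-41396 - 48*√2)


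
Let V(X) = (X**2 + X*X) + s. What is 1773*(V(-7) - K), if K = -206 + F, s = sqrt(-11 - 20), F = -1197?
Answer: 2661273 + 1773*I*sqrt(31) ≈ 2.6613e+6 + 9871.6*I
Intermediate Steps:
s = I*sqrt(31) (s = sqrt(-31) = I*sqrt(31) ≈ 5.5678*I)
V(X) = 2*X**2 + I*sqrt(31) (V(X) = (X**2 + X*X) + I*sqrt(31) = (X**2 + X**2) + I*sqrt(31) = 2*X**2 + I*sqrt(31))
K = -1403 (K = -206 - 1197 = -1403)
1773*(V(-7) - K) = 1773*((2*(-7)**2 + I*sqrt(31)) - 1*(-1403)) = 1773*((2*49 + I*sqrt(31)) + 1403) = 1773*((98 + I*sqrt(31)) + 1403) = 1773*(1501 + I*sqrt(31)) = 2661273 + 1773*I*sqrt(31)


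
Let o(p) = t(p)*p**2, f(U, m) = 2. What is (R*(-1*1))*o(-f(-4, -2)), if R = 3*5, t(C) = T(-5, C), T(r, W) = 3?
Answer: -180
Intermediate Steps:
t(C) = 3
o(p) = 3*p**2
R = 15
(R*(-1*1))*o(-f(-4, -2)) = (15*(-1*1))*(3*(-1*2)**2) = (15*(-1))*(3*(-2)**2) = -45*4 = -15*12 = -180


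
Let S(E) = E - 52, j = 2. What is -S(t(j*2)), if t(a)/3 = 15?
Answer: 7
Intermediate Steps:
t(a) = 45 (t(a) = 3*15 = 45)
S(E) = -52 + E
-S(t(j*2)) = -(-52 + 45) = -1*(-7) = 7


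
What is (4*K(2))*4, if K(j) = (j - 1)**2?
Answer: 16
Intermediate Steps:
K(j) = (-1 + j)**2
(4*K(2))*4 = (4*(-1 + 2)**2)*4 = (4*1**2)*4 = (4*1)*4 = 4*4 = 16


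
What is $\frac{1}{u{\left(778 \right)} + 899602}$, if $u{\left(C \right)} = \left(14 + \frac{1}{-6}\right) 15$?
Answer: $\frac{2}{1799619} \approx 1.1113 \cdot 10^{-6}$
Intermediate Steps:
$u{\left(C \right)} = \frac{415}{2}$ ($u{\left(C \right)} = \left(14 - \frac{1}{6}\right) 15 = \frac{83}{6} \cdot 15 = \frac{415}{2}$)
$\frac{1}{u{\left(778 \right)} + 899602} = \frac{1}{\frac{415}{2} + 899602} = \frac{1}{\frac{1799619}{2}} = \frac{2}{1799619}$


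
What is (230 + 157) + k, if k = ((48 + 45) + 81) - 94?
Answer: 467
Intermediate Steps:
k = 80 (k = (93 + 81) - 94 = 174 - 94 = 80)
(230 + 157) + k = (230 + 157) + 80 = 387 + 80 = 467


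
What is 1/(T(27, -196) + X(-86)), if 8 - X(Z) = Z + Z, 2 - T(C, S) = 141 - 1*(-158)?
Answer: -1/117 ≈ -0.0085470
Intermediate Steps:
T(C, S) = -297 (T(C, S) = 2 - (141 - 1*(-158)) = 2 - (141 + 158) = 2 - 1*299 = 2 - 299 = -297)
X(Z) = 8 - 2*Z (X(Z) = 8 - (Z + Z) = 8 - 2*Z)
1/(T(27, -196) + X(-86)) = 1/(-297 + (8 - 2*(-86))) = 1/(-297 + (8 + 172)) = 1/(-297 + 180) = 1/(-117) = -1/117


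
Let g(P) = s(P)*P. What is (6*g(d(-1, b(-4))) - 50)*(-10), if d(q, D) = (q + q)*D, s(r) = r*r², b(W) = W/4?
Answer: -460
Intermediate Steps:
b(W) = W/4 (b(W) = W*(¼) = W/4)
s(r) = r³
d(q, D) = 2*D*q (d(q, D) = (2*q)*D = 2*D*q)
g(P) = P⁴ (g(P) = P³*P = P⁴)
(6*g(d(-1, b(-4))) - 50)*(-10) = (6*(2*((¼)*(-4))*(-1))⁴ - 50)*(-10) = (6*(2*(-1)*(-1))⁴ - 50)*(-10) = (6*2⁴ - 50)*(-10) = (6*16 - 50)*(-10) = (96 - 50)*(-10) = 46*(-10) = -460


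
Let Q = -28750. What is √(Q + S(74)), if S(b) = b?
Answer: 2*I*√7169 ≈ 169.34*I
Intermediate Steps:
√(Q + S(74)) = √(-28750 + 74) = √(-28676) = 2*I*√7169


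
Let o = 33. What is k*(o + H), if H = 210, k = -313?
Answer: -76059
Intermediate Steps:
k*(o + H) = -313*(33 + 210) = -313*243 = -76059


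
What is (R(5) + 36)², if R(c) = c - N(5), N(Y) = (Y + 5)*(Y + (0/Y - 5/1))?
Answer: 1681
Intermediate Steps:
N(Y) = (-5 + Y)*(5 + Y) (N(Y) = (5 + Y)*(Y + (0 - 5*1)) = (5 + Y)*(Y + (0 - 5)) = (5 + Y)*(Y - 5) = (5 + Y)*(-5 + Y) = (-5 + Y)*(5 + Y))
R(c) = c (R(c) = c - (-25 + 5²) = c - (-25 + 25) = c - 1*0 = c + 0 = c)
(R(5) + 36)² = (5 + 36)² = 41² = 1681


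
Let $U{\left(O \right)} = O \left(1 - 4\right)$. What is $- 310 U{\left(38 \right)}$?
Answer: $35340$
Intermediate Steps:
$U{\left(O \right)} = - 3 O$ ($U{\left(O \right)} = O \left(-3\right) = - 3 O$)
$- 310 U{\left(38 \right)} = - 310 \left(\left(-3\right) 38\right) = \left(-310\right) \left(-114\right) = 35340$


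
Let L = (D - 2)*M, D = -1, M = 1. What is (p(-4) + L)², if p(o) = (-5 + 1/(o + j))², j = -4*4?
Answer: 81018001/160000 ≈ 506.36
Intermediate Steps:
j = -16
p(o) = (-5 + 1/(-16 + o))² (p(o) = (-5 + 1/(o - 16))² = (-5 + 1/(-16 + o))²)
L = -3 (L = (-1 - 2)*1 = -3*1 = -3)
(p(-4) + L)² = ((-81 + 5*(-4))²/(-16 - 4)² - 3)² = ((-81 - 20)²/(-20)² - 3)² = ((-101)²*(1/400) - 3)² = (10201*(1/400) - 3)² = (10201/400 - 3)² = (9001/400)² = 81018001/160000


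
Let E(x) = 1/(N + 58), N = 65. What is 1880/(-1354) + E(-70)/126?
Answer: -14567443/10492146 ≈ -1.3884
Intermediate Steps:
E(x) = 1/123 (E(x) = 1/(65 + 58) = 1/123)
1880/(-1354) + E(-70)/126 = 1880/(-1354) + (1/123)/126 = 1880*(-1/1354) + (1/123)*(1/126) = -940/677 + 1/15498 = -14567443/10492146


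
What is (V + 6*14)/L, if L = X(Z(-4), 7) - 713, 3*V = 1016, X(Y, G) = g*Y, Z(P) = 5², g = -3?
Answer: -317/591 ≈ -0.53638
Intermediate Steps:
Z(P) = 25
X(Y, G) = -3*Y
V = 1016/3 (V = (⅓)*1016 = 1016/3 ≈ 338.67)
L = -788 (L = -3*25 - 713 = -75 - 713 = -788)
(V + 6*14)/L = (1016/3 + 6*14)/(-788) = -(1016/3 + 84)/788 = -1/788*1268/3 = -317/591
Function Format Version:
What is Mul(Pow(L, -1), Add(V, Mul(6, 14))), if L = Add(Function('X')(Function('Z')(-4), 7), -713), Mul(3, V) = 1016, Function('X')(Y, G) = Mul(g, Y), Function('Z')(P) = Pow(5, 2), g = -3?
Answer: Rational(-317, 591) ≈ -0.53638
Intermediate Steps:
Function('Z')(P) = 25
Function('X')(Y, G) = Mul(-3, Y)
V = Rational(1016, 3) (V = Mul(Rational(1, 3), 1016) = Rational(1016, 3) ≈ 338.67)
L = -788 (L = Add(Mul(-3, 25), -713) = Add(-75, -713) = -788)
Mul(Pow(L, -1), Add(V, Mul(6, 14))) = Mul(Pow(-788, -1), Add(Rational(1016, 3), Mul(6, 14))) = Mul(Rational(-1, 788), Add(Rational(1016, 3), 84)) = Mul(Rational(-1, 788), Rational(1268, 3)) = Rational(-317, 591)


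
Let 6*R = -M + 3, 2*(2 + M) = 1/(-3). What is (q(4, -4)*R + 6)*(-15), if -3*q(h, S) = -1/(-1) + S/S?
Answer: -1465/18 ≈ -81.389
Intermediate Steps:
M = -13/6 (M = -2 + (1/(-3))/2 = -2 + (1*(-⅓))/2 = -2 + (½)*(-⅓) = -2 - ⅙ = -13/6 ≈ -2.1667)
q(h, S) = -⅔ (q(h, S) = -(-1/(-1) + S/S)/3 = -(-1*(-1) + 1)/3 = -(1 + 1)/3 = -⅓*2 = -⅔)
R = 31/36 (R = (-1*(-13/6) + 3)/6 = (13/6 + 3)/6 = (⅙)*(31/6) = 31/36 ≈ 0.86111)
(q(4, -4)*R + 6)*(-15) = (-⅔*31/36 + 6)*(-15) = (-31/54 + 6)*(-15) = (293/54)*(-15) = -1465/18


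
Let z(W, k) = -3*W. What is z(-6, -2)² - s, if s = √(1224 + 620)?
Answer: 324 - 2*√461 ≈ 281.06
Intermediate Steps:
s = 2*√461 (s = √1844 = 2*√461 ≈ 42.942)
z(-6, -2)² - s = (-3*(-6))² - 2*√461 = 18² - 2*√461 = 324 - 2*√461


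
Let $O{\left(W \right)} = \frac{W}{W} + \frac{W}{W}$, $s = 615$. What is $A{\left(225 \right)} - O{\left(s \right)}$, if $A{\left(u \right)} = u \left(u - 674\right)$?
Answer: $-101027$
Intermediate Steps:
$O{\left(W \right)} = 2$ ($O{\left(W \right)} = 1 + 1 = 2$)
$A{\left(u \right)} = u \left(-674 + u\right)$
$A{\left(225 \right)} - O{\left(s \right)} = 225 \left(-674 + 225\right) - 2 = 225 \left(-449\right) - 2 = -101025 - 2 = -101027$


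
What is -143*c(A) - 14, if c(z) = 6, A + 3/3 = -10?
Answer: -872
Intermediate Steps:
A = -11 (A = -1 - 10 = -11)
-143*c(A) - 14 = -143*6 - 14 = -858 - 14 = -872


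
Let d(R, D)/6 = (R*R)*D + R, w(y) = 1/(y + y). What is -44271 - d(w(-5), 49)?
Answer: -2213667/50 ≈ -44273.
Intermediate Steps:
w(y) = 1/(2*y)
d(R, D) = 6*R + 6*D*R² (d(R, D) = 6*((R*R)*D + R) = 6*(R²*D + R) = 6*(D*R² + R) = 6*(R + D*R²) = 6*R + 6*D*R²)
-44271 - d(w(-5), 49) = -44271 - 6*(½)/(-5)*(1 + 49*((½)/(-5))) = -44271 - 6*(½)*(-⅕)*(1 + 49*((½)*(-⅕))) = -44271 - 6*(-1)*(1 + 49*(-⅒))/10 = -44271 - 6*(-1)*(1 - 49/10)/10 = -44271 - 6*(-1)*(-39)/(10*10) = -44271 - 1*117/50 = -44271 - 117/50 = -2213667/50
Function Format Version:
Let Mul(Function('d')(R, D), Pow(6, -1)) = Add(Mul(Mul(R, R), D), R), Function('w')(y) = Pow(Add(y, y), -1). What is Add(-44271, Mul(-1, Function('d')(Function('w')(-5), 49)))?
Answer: Rational(-2213667, 50) ≈ -44273.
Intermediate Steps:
Function('w')(y) = Mul(Rational(1, 2), Pow(y, -1)) (Function('w')(y) = Pow(Mul(2, y), -1) = Mul(Rational(1, 2), Pow(y, -1)))
Function('d')(R, D) = Add(Mul(6, R), Mul(6, D, Pow(R, 2))) (Function('d')(R, D) = Mul(6, Add(Mul(Mul(R, R), D), R)) = Mul(6, Add(Mul(Pow(R, 2), D), R)) = Mul(6, Add(Mul(D, Pow(R, 2)), R)) = Mul(6, Add(R, Mul(D, Pow(R, 2)))) = Add(Mul(6, R), Mul(6, D, Pow(R, 2))))
Add(-44271, Mul(-1, Function('d')(Function('w')(-5), 49))) = Add(-44271, Mul(-1, Mul(6, Mul(Rational(1, 2), Pow(-5, -1)), Add(1, Mul(49, Mul(Rational(1, 2), Pow(-5, -1))))))) = Add(-44271, Mul(-1, Mul(6, Mul(Rational(1, 2), Rational(-1, 5)), Add(1, Mul(49, Mul(Rational(1, 2), Rational(-1, 5))))))) = Add(-44271, Mul(-1, Mul(6, Rational(-1, 10), Add(1, Mul(49, Rational(-1, 10)))))) = Add(-44271, Mul(-1, Mul(6, Rational(-1, 10), Add(1, Rational(-49, 10))))) = Add(-44271, Mul(-1, Mul(6, Rational(-1, 10), Rational(-39, 10)))) = Add(-44271, Mul(-1, Rational(117, 50))) = Add(-44271, Rational(-117, 50)) = Rational(-2213667, 50)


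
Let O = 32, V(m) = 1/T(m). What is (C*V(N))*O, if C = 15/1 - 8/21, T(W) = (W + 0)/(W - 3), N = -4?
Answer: 2456/3 ≈ 818.67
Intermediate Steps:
T(W) = W/(-3 + W)
V(m) = (-3 + m)/m (V(m) = 1/(m/(-3 + m)) = (-3 + m)/m)
C = 307/21 (C = 15*1 - 8*1/21 = 15 - 8/21 = 307/21 ≈ 14.619)
(C*V(N))*O = (307*((-3 - 4)/(-4))/21)*32 = (307*(-¼*(-7))/21)*32 = ((307/21)*(7/4))*32 = (307/12)*32 = 2456/3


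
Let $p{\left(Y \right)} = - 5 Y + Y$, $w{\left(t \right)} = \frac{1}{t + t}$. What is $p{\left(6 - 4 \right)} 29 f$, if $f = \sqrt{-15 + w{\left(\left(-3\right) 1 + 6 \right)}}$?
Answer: $- \frac{116 i \sqrt{534}}{3} \approx - 893.53 i$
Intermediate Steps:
$w{\left(t \right)} = \frac{1}{2 t}$
$p{\left(Y \right)} = - 4 Y$
$f = \frac{i \sqrt{534}}{6}$ ($f = \sqrt{-15 + \frac{1}{2 \left(\left(-3\right) 1 + 6\right)}} = \sqrt{-15 + \frac{1}{2 \left(-3 + 6\right)}} = \sqrt{-15 + \frac{1}{2 \cdot 3}} = \sqrt{-15 + \frac{1}{2} \cdot \frac{1}{3}} = \sqrt{-15 + \frac{1}{6}} = \sqrt{- \frac{89}{6}} = \frac{i \sqrt{534}}{6} \approx 3.8514 i$)
$p{\left(6 - 4 \right)} 29 f = - 4 \left(6 - 4\right) 29 \frac{i \sqrt{534}}{6} = \left(-4\right) 2 \cdot 29 \frac{i \sqrt{534}}{6} = \left(-8\right) 29 \frac{i \sqrt{534}}{6} = - 232 \frac{i \sqrt{534}}{6} = - \frac{116 i \sqrt{534}}{3}$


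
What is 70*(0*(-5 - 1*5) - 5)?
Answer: -350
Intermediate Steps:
70*(0*(-5 - 1*5) - 5) = 70*(0*(-5 - 5) - 5) = 70*(0*(-10) - 5) = 70*(0 - 5) = 70*(-5) = -350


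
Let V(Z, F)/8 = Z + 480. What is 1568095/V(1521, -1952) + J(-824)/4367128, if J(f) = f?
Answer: 856007298821/8738623128 ≈ 97.957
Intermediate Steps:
V(Z, F) = 3840 + 8*Z (V(Z, F) = 8*(Z + 480) = 8*(480 + Z) = 3840 + 8*Z)
1568095/V(1521, -1952) + J(-824)/4367128 = 1568095/(3840 + 8*1521) - 824/4367128 = 1568095/(3840 + 12168) - 824*1/4367128 = 1568095/16008 - 103/545891 = 856007298821/8738623128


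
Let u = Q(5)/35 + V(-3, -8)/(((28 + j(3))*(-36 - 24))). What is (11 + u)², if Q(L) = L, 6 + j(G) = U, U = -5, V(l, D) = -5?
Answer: 253414561/2039184 ≈ 124.27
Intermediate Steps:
j(G) = -11 (j(G) = -6 - 5 = -11)
u = 211/1428 (u = 5/35 - 5*1/((-36 - 24)*(28 - 11)) = 5*(1/35) - 5/(17*(-60)) = ⅐ - 5/(-1020) = ⅐ - 5*(-1/1020) = ⅐ + 1/204 = 211/1428 ≈ 0.14776)
(11 + u)² = (11 + 211/1428)² = (15919/1428)² = 253414561/2039184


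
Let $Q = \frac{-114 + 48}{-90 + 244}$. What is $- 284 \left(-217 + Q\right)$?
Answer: $\frac{432248}{7} \approx 61750.0$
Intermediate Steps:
$Q = - \frac{3}{7}$ ($Q = - \frac{66}{154} = \left(-66\right) \frac{1}{154} = - \frac{3}{7} \approx -0.42857$)
$- 284 \left(-217 + Q\right) = - 284 \left(-217 - \frac{3}{7}\right) = \left(-284\right) \left(- \frac{1522}{7}\right) = \frac{432248}{7}$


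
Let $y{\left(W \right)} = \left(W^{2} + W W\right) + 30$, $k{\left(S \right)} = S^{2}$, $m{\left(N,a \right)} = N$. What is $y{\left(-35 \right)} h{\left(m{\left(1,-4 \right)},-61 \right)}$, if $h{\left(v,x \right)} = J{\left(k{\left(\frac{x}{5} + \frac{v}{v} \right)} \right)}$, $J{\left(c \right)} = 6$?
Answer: $14880$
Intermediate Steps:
$y{\left(W \right)} = 30 + 2 W^{2}$ ($y{\left(W \right)} = \left(W^{2} + W^{2}\right) + 30 = 2 W^{2} + 30 = 30 + 2 W^{2}$)
$h{\left(v,x \right)} = 6$
$y{\left(-35 \right)} h{\left(m{\left(1,-4 \right)},-61 \right)} = \left(30 + 2 \left(-35\right)^{2}\right) 6 = \left(30 + 2 \cdot 1225\right) 6 = \left(30 + 2450\right) 6 = 2480 \cdot 6 = 14880$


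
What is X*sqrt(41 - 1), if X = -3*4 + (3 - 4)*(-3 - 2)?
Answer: -14*sqrt(10) ≈ -44.272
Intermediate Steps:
X = -7 (X = -12 - 1*(-5) = -12 + 5 = -7)
X*sqrt(41 - 1) = -7*sqrt(41 - 1) = -14*sqrt(10)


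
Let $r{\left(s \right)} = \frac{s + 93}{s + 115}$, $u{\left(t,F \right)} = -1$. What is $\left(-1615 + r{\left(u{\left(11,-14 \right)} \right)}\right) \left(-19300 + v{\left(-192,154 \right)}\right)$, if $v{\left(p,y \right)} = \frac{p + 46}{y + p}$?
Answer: $\frac{11244327881}{361} \approx 3.1148 \cdot 10^{7}$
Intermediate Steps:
$v{\left(p,y \right)} = \frac{46 + p}{p + y}$
$r{\left(s \right)} = \frac{93 + s}{115 + s}$
$\left(-1615 + r{\left(u{\left(11,-14 \right)} \right)}\right) \left(-19300 + v{\left(-192,154 \right)}\right) = \left(-1615 + \frac{93 - 1}{115 - 1}\right) \left(-19300 + \frac{46 - 192}{-192 + 154}\right) = \left(-1615 + \frac{1}{114} \cdot 92\right) \left(-19300 + \frac{1}{-38} \left(-146\right)\right) = \left(-1615 + \frac{1}{114} \cdot 92\right) \left(-19300 - - \frac{73}{19}\right) = \left(-1615 + \frac{46}{57}\right) \left(-19300 + \frac{73}{19}\right) = \left(- \frac{92009}{57}\right) \left(- \frac{366627}{19}\right) = \frac{11244327881}{361}$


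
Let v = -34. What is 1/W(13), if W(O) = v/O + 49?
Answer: 13/603 ≈ 0.021559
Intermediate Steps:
W(O) = 49 - 34/O (W(O) = -34/O + 49 = 49 - 34/O)
1/W(13) = 1/(49 - 34/13) = 1/(603/13) = 13/603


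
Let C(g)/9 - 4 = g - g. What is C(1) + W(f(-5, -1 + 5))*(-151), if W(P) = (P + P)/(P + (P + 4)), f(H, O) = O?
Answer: -194/3 ≈ -64.667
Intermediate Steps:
C(g) = 36 (C(g) = 36 + 9*(g - g) = 36 + 9*0 = 36 + 0 = 36)
W(P) = 2*P/(4 + 2*P) (W(P) = (2*P)/(P + (4 + P)) = (2*P)/(4 + 2*P) = 2*P/(4 + 2*P))
C(1) + W(f(-5, -1 + 5))*(-151) = 36 + ((-1 + 5)/(2 + (-1 + 5)))*(-151) = 36 + (4/(2 + 4))*(-151) = 36 + (4/6)*(-151) = 36 + (4*(1/6))*(-151) = 36 + (2/3)*(-151) = 36 - 302/3 = -194/3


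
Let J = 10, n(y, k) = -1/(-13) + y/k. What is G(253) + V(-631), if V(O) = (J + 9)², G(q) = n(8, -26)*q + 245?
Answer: 7119/13 ≈ 547.62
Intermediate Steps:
n(y, k) = 1/13 + y/k (n(y, k) = -1*(-1/13) + y/k = 1/13 + y/k)
G(q) = 245 - 3*q/13 (G(q) = ((8 + (1/13)*(-26))/(-26))*q + 245 = (-(8 - 2)/26)*q + 245 = (-1/26*6)*q + 245 = -3*q/13 + 245 = 245 - 3*q/13)
V(O) = 361 (V(O) = (10 + 9)² = 19² = 361)
G(253) + V(-631) = (245 - 3/13*253) + 361 = (245 - 759/13) + 361 = 2426/13 + 361 = 7119/13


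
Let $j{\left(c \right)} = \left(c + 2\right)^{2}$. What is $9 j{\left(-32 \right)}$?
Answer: $8100$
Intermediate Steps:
$j{\left(c \right)} = \left(2 + c\right)^{2}$
$9 j{\left(-32 \right)} = 9 \left(2 - 32\right)^{2} = 9 \left(-30\right)^{2} = 9 \cdot 900 = 8100$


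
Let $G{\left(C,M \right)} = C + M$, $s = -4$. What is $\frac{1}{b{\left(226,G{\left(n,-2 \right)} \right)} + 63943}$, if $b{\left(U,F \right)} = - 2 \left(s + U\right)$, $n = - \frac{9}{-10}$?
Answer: $\frac{1}{63499} \approx 1.5748 \cdot 10^{-5}$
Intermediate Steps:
$n = \frac{9}{10}$ ($n = \left(-9\right) \left(- \frac{1}{10}\right) = \frac{9}{10} \approx 0.9$)
$b{\left(U,F \right)} = 8 - 2 U$ ($b{\left(U,F \right)} = - 2 \left(-4 + U\right) = 8 - 2 U$)
$\frac{1}{b{\left(226,G{\left(n,-2 \right)} \right)} + 63943} = \frac{1}{\left(8 - 452\right) + 63943} = \frac{1}{-444 + 63943} = \frac{1}{63499}$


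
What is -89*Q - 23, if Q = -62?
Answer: 5495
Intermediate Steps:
-89*Q - 23 = -89*(-62) - 23 = 5518 - 23 = 5495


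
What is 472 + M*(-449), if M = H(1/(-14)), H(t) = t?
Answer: 7057/14 ≈ 504.07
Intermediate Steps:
M = -1/14 (M = 1/(-14) = -1/14 ≈ -0.071429)
472 + M*(-449) = 472 - 1/14*(-449) = 472 + 449/14 = 7057/14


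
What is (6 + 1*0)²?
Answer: 36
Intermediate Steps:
(6 + 1*0)² = (6 + 0)² = 6² = 36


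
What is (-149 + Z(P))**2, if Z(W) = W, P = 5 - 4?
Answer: 21904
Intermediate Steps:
P = 1
(-149 + Z(P))**2 = (-149 + 1)**2 = (-148)**2 = 21904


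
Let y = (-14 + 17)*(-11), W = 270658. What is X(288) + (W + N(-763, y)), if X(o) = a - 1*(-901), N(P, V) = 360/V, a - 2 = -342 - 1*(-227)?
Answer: 2985786/11 ≈ 2.7144e+5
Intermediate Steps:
a = -113 (a = 2 + (-342 - 1*(-227)) = 2 + (-342 + 227) = 2 - 115 = -113)
y = -33 (y = 3*(-11) = -33)
X(o) = 788 (X(o) = -113 - 1*(-901) = -113 + 901 = 788)
X(288) + (W + N(-763, y)) = 788 + (270658 + 360/(-33)) = 788 + (270658 + 360*(-1/33)) = 788 + (270658 - 120/11) = 788 + 2977118/11 = 2985786/11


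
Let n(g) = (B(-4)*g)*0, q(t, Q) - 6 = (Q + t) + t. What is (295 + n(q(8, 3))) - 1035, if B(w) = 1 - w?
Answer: -740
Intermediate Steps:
q(t, Q) = 6 + Q + 2*t (q(t, Q) = 6 + ((Q + t) + t) = 6 + (Q + 2*t) = 6 + Q + 2*t)
n(g) = 0 (n(g) = ((1 - 1*(-4))*g)*0 = ((1 + 4)*g)*0 = (5*g)*0 = 0)
(295 + n(q(8, 3))) - 1035 = (295 + 0) - 1035 = 295 - 1035 = -740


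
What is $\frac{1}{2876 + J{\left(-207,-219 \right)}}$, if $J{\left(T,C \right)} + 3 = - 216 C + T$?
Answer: $\frac{1}{49970} \approx 2.0012 \cdot 10^{-5}$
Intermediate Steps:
$J{\left(T,C \right)} = -3 + T - 216 C$ ($J{\left(T,C \right)} = -3 - \left(- T + 216 C\right) = -3 + T - 216 C$)
$\frac{1}{2876 + J{\left(-207,-219 \right)}} = \frac{1}{2876 - -47094} = \frac{1}{2876 + 47094} = \frac{1}{49970}$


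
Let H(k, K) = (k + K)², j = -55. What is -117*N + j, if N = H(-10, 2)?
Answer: -7543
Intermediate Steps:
H(k, K) = (K + k)²
N = 64 (N = (2 - 10)² = (-8)² = 64)
-117*N + j = -117*64 - 55 = -7488 - 55 = -7543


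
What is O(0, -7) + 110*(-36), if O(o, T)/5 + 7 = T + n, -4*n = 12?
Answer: -4045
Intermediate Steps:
n = -3 (n = -1/4*12 = -3)
O(o, T) = -50 + 5*T (O(o, T) = -35 + 5*(T - 3) = -35 + 5*(-3 + T) = -35 + (-15 + 5*T) = -50 + 5*T)
O(0, -7) + 110*(-36) = (-50 + 5*(-7)) + 110*(-36) = (-50 - 35) - 3960 = -85 - 3960 = -4045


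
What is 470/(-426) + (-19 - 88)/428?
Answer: -1153/852 ≈ -1.3533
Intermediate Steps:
470/(-426) + (-19 - 88)/428 = 470*(-1/426) - 107*1/428 = -235/213 - ¼ = -1153/852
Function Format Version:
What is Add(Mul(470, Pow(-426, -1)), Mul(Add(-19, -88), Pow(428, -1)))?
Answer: Rational(-1153, 852) ≈ -1.3533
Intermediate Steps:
Add(Mul(470, Pow(-426, -1)), Mul(Add(-19, -88), Pow(428, -1))) = Add(Mul(470, Rational(-1, 426)), Mul(-107, Rational(1, 428))) = Add(Rational(-235, 213), Rational(-1, 4)) = Rational(-1153, 852)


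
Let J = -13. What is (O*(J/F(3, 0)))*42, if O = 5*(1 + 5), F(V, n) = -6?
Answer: 2730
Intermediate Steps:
O = 30 (O = 5*6 = 30)
(O*(J/F(3, 0)))*42 = (30*(-13/(-6)))*42 = (30*(-13*(-⅙)))*42 = (30*(13/6))*42 = 65*42 = 2730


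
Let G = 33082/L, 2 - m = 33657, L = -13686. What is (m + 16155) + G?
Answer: -119769041/6843 ≈ -17502.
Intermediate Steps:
m = -33655 (m = 2 - 1*33657 = 2 - 33657 = -33655)
G = -16541/6843 (G = 33082/(-13686) = 33082*(-1/13686) = -16541/6843 ≈ -2.4172)
(m + 16155) + G = (-33655 + 16155) - 16541/6843 = -17500 - 16541/6843 = -119769041/6843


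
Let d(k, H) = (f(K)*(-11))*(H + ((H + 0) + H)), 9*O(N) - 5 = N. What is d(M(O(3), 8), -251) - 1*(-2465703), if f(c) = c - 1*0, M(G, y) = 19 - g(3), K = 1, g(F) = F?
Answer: 2473986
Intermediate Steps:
O(N) = 5/9 + N/9
M(G, y) = 16 (M(G, y) = 19 - 1*3 = 19 - 3 = 16)
f(c) = c (f(c) = c + 0 = c)
d(k, H) = -33*H (d(k, H) = (1*(-11))*(H + ((H + 0) + H)) = -11*(H + (H + H)) = -11*(H + 2*H) = -33*H)
d(M(O(3), 8), -251) - 1*(-2465703) = -33*(-251) - 1*(-2465703) = 8283 + 2465703 = 2473986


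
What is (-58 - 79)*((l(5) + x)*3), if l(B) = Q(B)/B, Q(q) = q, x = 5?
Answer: -2466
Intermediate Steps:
l(B) = 1 (l(B) = B/B = 1)
(-58 - 79)*((l(5) + x)*3) = (-58 - 79)*((1 + 5)*3) = -822*3 = -137*18 = -2466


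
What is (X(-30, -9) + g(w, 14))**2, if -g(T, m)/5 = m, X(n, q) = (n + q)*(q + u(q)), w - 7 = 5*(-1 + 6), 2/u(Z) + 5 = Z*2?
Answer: 42784681/529 ≈ 80878.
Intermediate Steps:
u(Z) = 2/(-5 + 2*Z) (u(Z) = 2/(-5 + Z*2) = 2/(-5 + 2*Z))
w = 32 (w = 7 + 5*(-1 + 6) = 7 + 5*5 = 7 + 25 = 32)
X(n, q) = (n + q)*(q + 2/(-5 + 2*q))
g(T, m) = -5*m
(X(-30, -9) + g(w, 14))**2 = ((2*(-30) + 2*(-9) - 9*(-5 + 2*(-9))*(-30 - 9))/(-5 + 2*(-9)) - 5*14)**2 = ((-60 - 18 - 9*(-5 - 18)*(-39))/(-5 - 18) - 70)**2 = ((-60 - 18 - 9*(-23)*(-39))/(-23) - 70)**2 = (-(-60 - 18 - 8073)/23 - 70)**2 = (-1/23*(-8151) - 70)**2 = (8151/23 - 70)**2 = (6541/23)**2 = 42784681/529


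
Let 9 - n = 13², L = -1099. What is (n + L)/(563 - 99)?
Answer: -1259/464 ≈ -2.7134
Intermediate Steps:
n = -160 (n = 9 - 1*13² = 9 - 1*169 = 9 - 169 = -160)
(n + L)/(563 - 99) = (-160 - 1099)/(563 - 99) = -1259/464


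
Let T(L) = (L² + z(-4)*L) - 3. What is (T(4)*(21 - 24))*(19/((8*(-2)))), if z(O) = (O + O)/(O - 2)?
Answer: 1045/16 ≈ 65.313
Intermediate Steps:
z(O) = 2*O/(-2 + O) (z(O) = (2*O)/(-2 + O) = 2*O/(-2 + O))
T(L) = -3 + L² + 4*L/3 (T(L) = (L² + (2*(-4)/(-2 - 4))*L) - 3 = (L² + (2*(-4)/(-6))*L) - 3 = (L² + (2*(-4)*(-⅙))*L) - 3 = (L² + 4*L/3) - 3 = -3 + L² + 4*L/3)
(T(4)*(21 - 24))*(19/((8*(-2)))) = ((-3 + 4² + (4/3)*4)*(21 - 24))*(19/((8*(-2)))) = ((-3 + 16 + 16/3)*(-3))*(19/(-16)) = ((55/3)*(-3))*(19*(-1/16)) = -55*(-19/16) = 1045/16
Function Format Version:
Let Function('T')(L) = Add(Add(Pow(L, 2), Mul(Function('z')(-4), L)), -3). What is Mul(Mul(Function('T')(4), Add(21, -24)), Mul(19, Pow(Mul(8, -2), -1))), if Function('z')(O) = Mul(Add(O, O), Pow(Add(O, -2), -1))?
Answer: Rational(1045, 16) ≈ 65.313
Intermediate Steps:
Function('z')(O) = Mul(2, O, Pow(Add(-2, O), -1)) (Function('z')(O) = Mul(Mul(2, O), Pow(Add(-2, O), -1)) = Mul(2, O, Pow(Add(-2, O), -1)))
Function('T')(L) = Add(-3, Pow(L, 2), Mul(Rational(4, 3), L)) (Function('T')(L) = Add(Add(Pow(L, 2), Mul(Mul(2, -4, Pow(Add(-2, -4), -1)), L)), -3) = Add(Add(Pow(L, 2), Mul(Mul(2, -4, Pow(-6, -1)), L)), -3) = Add(Add(Pow(L, 2), Mul(Mul(2, -4, Rational(-1, 6)), L)), -3) = Add(Add(Pow(L, 2), Mul(Rational(4, 3), L)), -3) = Add(-3, Pow(L, 2), Mul(Rational(4, 3), L)))
Mul(Mul(Function('T')(4), Add(21, -24)), Mul(19, Pow(Mul(8, -2), -1))) = Mul(Mul(Add(-3, Pow(4, 2), Mul(Rational(4, 3), 4)), Add(21, -24)), Mul(19, Pow(Mul(8, -2), -1))) = Mul(Mul(Add(-3, 16, Rational(16, 3)), -3), Mul(19, Pow(-16, -1))) = Mul(Mul(Rational(55, 3), -3), Mul(19, Rational(-1, 16))) = Mul(-55, Rational(-19, 16)) = Rational(1045, 16)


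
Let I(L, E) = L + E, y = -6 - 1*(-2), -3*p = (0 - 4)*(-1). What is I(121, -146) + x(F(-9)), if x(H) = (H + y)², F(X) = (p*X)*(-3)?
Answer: 1575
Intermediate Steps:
p = -4/3 (p = -(0 - 4)*(-1)/3 = -(-4)*(-1)/3 = -⅓*4 = -4/3 ≈ -1.3333)
y = -4 (y = -6 + 2 = -4)
F(X) = 4*X (F(X) = -4*X/3*(-3) = 4*X)
x(H) = (-4 + H)² (x(H) = (H - 4)² = (-4 + H)²)
I(L, E) = E + L
I(121, -146) + x(F(-9)) = (-146 + 121) + (-4 + 4*(-9))² = -25 + (-4 - 36)² = -25 + (-40)² = -25 + 1600 = 1575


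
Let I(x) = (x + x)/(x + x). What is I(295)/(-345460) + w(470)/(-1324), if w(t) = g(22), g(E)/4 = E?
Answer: -7600451/114347260 ≈ -0.066468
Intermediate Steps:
g(E) = 4*E
w(t) = 88 (w(t) = 4*22 = 88)
I(x) = 1 (I(x) = (2*x)/((2*x)) = (2*x)*(1/(2*x)) = 1)
I(295)/(-345460) + w(470)/(-1324) = 1/(-345460) + 88/(-1324) = 1*(-1/345460) + 88*(-1/1324) = -1/345460 - 22/331 = -7600451/114347260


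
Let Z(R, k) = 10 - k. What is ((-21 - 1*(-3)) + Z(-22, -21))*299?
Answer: 3887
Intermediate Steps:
((-21 - 1*(-3)) + Z(-22, -21))*299 = ((-21 - 1*(-3)) + (10 - 1*(-21)))*299 = ((-21 + 3) + (10 + 21))*299 = (-18 + 31)*299 = 13*299 = 3887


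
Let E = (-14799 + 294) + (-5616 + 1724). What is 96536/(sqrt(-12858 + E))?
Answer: -96536*I*sqrt(31255)/31255 ≈ -546.05*I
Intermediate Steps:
E = -18397 (E = -14505 - 3892 = -18397)
96536/(sqrt(-12858 + E)) = 96536/(sqrt(-12858 - 18397)) = 96536/(sqrt(-31255)) = 96536/((I*sqrt(31255))) = 96536*(-I*sqrt(31255)/31255) = -96536*I*sqrt(31255)/31255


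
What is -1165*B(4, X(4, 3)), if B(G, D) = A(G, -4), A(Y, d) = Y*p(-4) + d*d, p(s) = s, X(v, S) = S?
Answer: 0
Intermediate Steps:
A(Y, d) = d² - 4*Y (A(Y, d) = Y*(-4) + d*d = -4*Y + d² = d² - 4*Y)
B(G, D) = 16 - 4*G (B(G, D) = (-4)² - 4*G = 16 - 4*G)
-1165*B(4, X(4, 3)) = -1165*(16 - 4*4) = -1165*(16 - 16) = -1165*0 = 0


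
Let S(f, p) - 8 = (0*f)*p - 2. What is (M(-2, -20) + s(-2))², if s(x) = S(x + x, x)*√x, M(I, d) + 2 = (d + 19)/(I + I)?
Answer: (7 - 24*I*√2)²/16 ≈ -68.938 - 29.698*I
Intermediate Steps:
S(f, p) = 6 (S(f, p) = 8 + ((0*f)*p - 2) = 8 + (0*p - 2) = 8 + (0 - 2) = 8 - 2 = 6)
M(I, d) = -2 + (19 + d)/(2*I) (M(I, d) = -2 + (d + 19)/(I + I) = -2 + (19 + d)/((2*I)) = -2 + (19 + d)*(1/(2*I)) = -2 + (19 + d)/(2*I))
s(x) = 6*√x
(M(-2, -20) + s(-2))² = ((½)*(19 - 20 - 4*(-2))/(-2) + 6*√(-2))² = ((½)*(-½)*(19 - 20 + 8) + 6*(I*√2))² = ((½)*(-½)*7 + 6*I*√2)² = (-7/4 + 6*I*√2)²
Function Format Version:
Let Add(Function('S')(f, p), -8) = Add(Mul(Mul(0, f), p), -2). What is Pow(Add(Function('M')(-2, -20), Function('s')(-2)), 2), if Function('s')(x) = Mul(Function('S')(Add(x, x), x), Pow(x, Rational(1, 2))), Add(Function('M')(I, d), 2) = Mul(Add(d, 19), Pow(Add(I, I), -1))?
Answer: Mul(Rational(1, 16), Pow(Add(7, Mul(-24, I, Pow(2, Rational(1, 2)))), 2)) ≈ Add(-68.938, Mul(-29.698, I))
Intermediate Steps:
Function('S')(f, p) = 6 (Function('S')(f, p) = Add(8, Add(Mul(Mul(0, f), p), -2)) = Add(8, Add(Mul(0, p), -2)) = Add(8, Add(0, -2)) = Add(8, -2) = 6)
Function('M')(I, d) = Add(-2, Mul(Rational(1, 2), Pow(I, -1), Add(19, d))) (Function('M')(I, d) = Add(-2, Mul(Add(d, 19), Pow(Add(I, I), -1))) = Add(-2, Mul(Add(19, d), Pow(Mul(2, I), -1))) = Add(-2, Mul(Add(19, d), Mul(Rational(1, 2), Pow(I, -1)))) = Add(-2, Mul(Rational(1, 2), Pow(I, -1), Add(19, d))))
Function('s')(x) = Mul(6, Pow(x, Rational(1, 2)))
Pow(Add(Function('M')(-2, -20), Function('s')(-2)), 2) = Pow(Add(Mul(Rational(1, 2), Pow(-2, -1), Add(19, -20, Mul(-4, -2))), Mul(6, Pow(-2, Rational(1, 2)))), 2) = Pow(Add(Mul(Rational(1, 2), Rational(-1, 2), Add(19, -20, 8)), Mul(6, Mul(I, Pow(2, Rational(1, 2))))), 2) = Pow(Add(Mul(Rational(1, 2), Rational(-1, 2), 7), Mul(6, I, Pow(2, Rational(1, 2)))), 2) = Pow(Add(Rational(-7, 4), Mul(6, I, Pow(2, Rational(1, 2)))), 2)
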